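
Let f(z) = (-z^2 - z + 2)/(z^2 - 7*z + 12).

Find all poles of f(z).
{3, 4}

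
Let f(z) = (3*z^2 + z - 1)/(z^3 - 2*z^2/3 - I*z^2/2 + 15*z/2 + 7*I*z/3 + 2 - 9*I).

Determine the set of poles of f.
{3*I/2, 2*I, 2/3 - 3*I}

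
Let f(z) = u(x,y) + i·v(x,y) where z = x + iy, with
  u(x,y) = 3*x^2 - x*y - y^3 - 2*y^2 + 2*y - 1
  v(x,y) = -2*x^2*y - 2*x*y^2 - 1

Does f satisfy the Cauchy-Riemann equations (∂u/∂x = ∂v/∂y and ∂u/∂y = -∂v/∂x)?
∂u/∂x = 6*x - y
∂v/∂y = -2*x^2 - 4*x*y
∂u/∂y = -x - 3*y^2 - 4*y + 2
∂v/∂x = -4*x*y - 2*y^2
∂u/∂x ≠ ∂v/∂y and ∂u/∂y ≠ -∂v/∂x; the Cauchy-Riemann equations are not satisfied, so f is not analytic.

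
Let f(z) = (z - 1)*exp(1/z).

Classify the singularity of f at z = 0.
Let u = z. Then
  e^(1/u) = Σ_{k≥0} (1)^k/(k!·u^k) = 1 + 1/u + 1/(2*u^2) + 1/(6*u^3) + ...
which has infinitely many negative powers of u, so exp(1/z) has an essential singularity at z = 0.
The extra factor z - 1 is a nonzero polynomial; if the product had at most a pole at z = 0, dividing by that polynomial would leave exp(1/z) with at most a pole too — contradiction. (Equivalently, the product's Laurent series still has infinitely many negative powers.)
So the singularity is essential.

Final answer: essential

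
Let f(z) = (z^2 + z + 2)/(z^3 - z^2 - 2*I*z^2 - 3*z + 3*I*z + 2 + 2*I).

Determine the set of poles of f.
The singularities of f are the zeros of the denominator. Factoring,
  z^3 - z^2 - 2*I*z^2 - 3*z + 3*I*z + 2 + 2*I = (z + 1 - I)*(z - I)*(z - 2)
so the candidates are z = -1 + I, z = I, z = 2.

Check the numerator P(z) = z^2 + z + 2 at each one:
  P(-1 + I) = 1 - I ≠ 0, so z = -1 + I is a (simple) pole.
  P(I) = 1 + I ≠ 0, so z = I is a (simple) pole.
  P(2) = 8 ≠ 0, so z = 2 is a (simple) pole.

Poles of f: {-1 + I, I, 2}

Final answer: {-1 + I, I, 2}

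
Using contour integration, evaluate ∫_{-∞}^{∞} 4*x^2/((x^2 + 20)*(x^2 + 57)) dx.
4*pi*(-2*sqrt(5) + sqrt(57))/37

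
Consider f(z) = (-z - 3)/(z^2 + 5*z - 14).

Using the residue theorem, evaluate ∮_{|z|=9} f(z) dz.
By the residue theorem, ∮_C f(z) dz = 2πi · (sum of the residues of f at the poles inside |z| = 9).

The denominator factors as (z + 7)*(z - 2), so the singularities of f are simple poles at z = -7, z = 2.
  |-7|² = 49 < 81 = 9², so this pole is inside the contour.
  |2|² = 4 < 81 = 9², so this pole is inside the contour.

With P(z) = -z - 3 and Q(z) = z^2 + 5*z - 14, each pole is simple, so Res(f, z₀) = P(z₀)/Q'(z₀) with Q'(z) = 2*z + 5.
  Res(f, -7) = P(-7)/Q'(-7) = (4)/(-9) = -4/9
  Res(f, 2) = P(2)/Q'(2) = (-5)/(9) = -5/9

Sum of residues inside C: -1
∮_C f(z) dz = 2πi · (-1) = -2*I*pi

Final answer: -2*I*pi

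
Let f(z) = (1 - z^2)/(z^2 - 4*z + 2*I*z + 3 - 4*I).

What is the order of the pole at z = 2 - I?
2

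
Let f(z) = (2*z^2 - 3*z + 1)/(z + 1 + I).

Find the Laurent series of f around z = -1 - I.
Put w = z - (-1 - I), i.e. z = w - 1 - I. The denominator is w, so it suffices to rewrite the numerator in powers of w.

P(z) = 2*z^2 - 3*z + 1
P(w - 1 - I) = 4 + 7*I + (-7 - 4*I)*w + 2*w^2

Dividing each term by w:
  f = (4 + 7*I)/w - 7 - 4*I + 2*w

Substituting back w = z + 1 + I:
  f(z) = (4 + 7*I)/(z + 1 + I) - 7 - 4*I + 2*(z + 1 + I)

The series is finite because the numerator is a polynomial; the negative powers form the principal part, and the coefficient of 1/(z + 1 + I) gives Res(f, -1 - I) = 4 + 7*I.

Final answer: (4 + 7*I)/(z + 1 + I) - 7 - 4*I + 2*(z + 1 + I)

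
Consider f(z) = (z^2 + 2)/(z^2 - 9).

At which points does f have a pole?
The singularities of f are the zeros of the denominator. Factoring,
  z^2 - 9 = (z + 3)*(z - 3)
so the candidates are z = -3, z = 3.

Check the numerator P(z) = z^2 + 2 at each one:
  P(-3) = 11 ≠ 0, so z = -3 is a (simple) pole.
  P(3) = 11 ≠ 0, so z = 3 is a (simple) pole.

Poles of f: {-3, 3}

Final answer: {-3, 3}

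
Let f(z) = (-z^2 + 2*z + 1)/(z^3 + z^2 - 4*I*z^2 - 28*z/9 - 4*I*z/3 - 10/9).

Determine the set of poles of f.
{-1 + 3*I, -1/3, 1/3 + I}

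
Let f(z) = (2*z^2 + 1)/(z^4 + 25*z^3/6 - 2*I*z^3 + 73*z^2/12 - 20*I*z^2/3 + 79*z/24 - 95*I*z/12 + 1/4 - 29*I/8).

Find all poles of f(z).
The singularities of f are the zeros of the denominator. Factoring,
  z^4 + 25*z^3/6 - 2*I*z^3 + 73*z^2/12 - 20*I*z^2/3 + 79*z/24 - 95*I*z/12 + 1/4 - 29*I/8 = (z + 2/3 - I)*(z + 3/2)*(z + 1 + I/2)*(z + 1 - 3*I/2)
so the candidates are z = -2/3 + I, z = -3/2, z = -1 - I/2, z = -1 + 3*I/2.

Check the numerator P(z) = 2*z^2 + 1 at each one:
  P(-2/3 + I) = -1/9 - 8*I/3 ≠ 0, so z = -2/3 + I is a (simple) pole.
  P(-3/2) = 11/2 ≠ 0, so z = -3/2 is a (simple) pole.
  P(-1 - I/2) = 5/2 + 2*I ≠ 0, so z = -1 - I/2 is a (simple) pole.
  P(-1 + 3*I/2) = -3/2 - 6*I ≠ 0, so z = -1 + 3*I/2 is a (simple) pole.

Poles of f: {-3/2, -1 - I/2, -1 + 3*I/2, -2/3 + I}

Final answer: {-3/2, -1 - I/2, -1 + 3*I/2, -2/3 + I}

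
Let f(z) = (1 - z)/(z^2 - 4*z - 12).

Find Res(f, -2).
Write f(z) = P(z)/Q(z) with P(z) = 1 - z and Q(z) = z^2 - 4*z - 12.
The denominator factors as Q(z) = (z + 2)*(z - 6), so z = -2 is a simple zero of Q and P is analytic there; z = -2 is therefore a simple pole and
  Res(f, z₀) = P(z₀)/Q'(z₀).

Q'(z) = 2*z - 4, so Q'(-2) = -8.
P(-2) = 3.

Res(f, -2) = (3)/(-8) = -3/8

Final answer: -3/8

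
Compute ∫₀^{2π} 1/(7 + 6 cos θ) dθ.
Let J = ∫₀^{2π} dθ/(7 + 6 cos θ).
Put z = e^{iθ}: then cos θ = (z + 1/z)/2, dθ = dz/(iz), and z runs once counterclockwise around |z| = 1:
  J = ∮_{|z|=1} 1/(7 + 6*(z + 1/z)/2) · dz/(iz) = (2/i) ∮_{|z|=1} dz/(6*z^2 + 14*z + 6).
The roots of 6*z^2 + 14*z + 6 are z = (-7 ± sqrt(7^2 - 6^2))/6, with sqrt(13) = sqrt(13); their product is 1, so only z₊ = -7/6 + sqrt(13)/6 lies inside the unit circle (z₋ = -7/6 - sqrt(13)/6 lies outside).
z₊ is a simple zero of q(z) = 6*z^2 + 14*z + 6, so Res(1/q, z₊) = 1/q'(z₊) with q'(z) = 12*z + 14; and q'(z₊) = 6*(z₊ - z₋) = 2*sqrt(13).
Therefore J = (2/i) · 2πi · 1/(2*sqrt(13)) = 2*pi/(sqrt(13)) = 2*sqrt(13)*pi/13

Final answer: 2*sqrt(13)*pi/13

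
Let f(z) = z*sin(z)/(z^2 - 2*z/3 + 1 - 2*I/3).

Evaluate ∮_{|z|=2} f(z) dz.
By the residue theorem, ∮_C f(z) dz = 2πi · (sum of the residues of f at the poles inside |z| = 2).

The denominator factors as (z - 2/3 - I)*(z + I), so the singularities of f are simple poles at z = 2/3 + I, z = -I.
  |2/3 + I|² = 13/9 < 4 = 2², so this pole is inside the contour.
  |-I|² = 1 < 4 = 2², so this pole is inside the contour.

With P(z) = z*sin(z) and Q(z) = z^2 - 2*z/3 + 1 - 2*I/3, each pole is simple, so Res(f, z₀) = P(z₀)/Q'(z₀) with Q'(z) = 2*z - 2/3.
  Res(f, 2/3 + I) = P(2/3 + I)/Q'(2/3 + I) = ((2/3 + I)*sin(2/3 + I))/(2/3 + 2*I) = (11/20 - 3*I/20)*sin(2/3 + I)
  Res(f, -I) = P(-I)/Q'(-I) = (-sinh(1))/(-2/3 - 2*I) = (3/20 - 9*I/20)*sinh(1)

Sum of residues inside C: (3/20 - 9*I/20)*sinh(1) + (11/20 - 3*I/20)*sin(2/3 + I)
∮_C f(z) dz = 2πi · ((3/20 - 9*I/20)*sinh(1) + (11/20 - 3*I/20)*sin(2/3 + I)) = pi*(9/10 + 3*I/10)*sinh(1) + pi*(3/10 + 11*I/10)*sin(2/3 + I)

Final answer: pi*(9/10 + 3*I/10)*sinh(1) + pi*(3/10 + 11*I/10)*sin(2/3 + I)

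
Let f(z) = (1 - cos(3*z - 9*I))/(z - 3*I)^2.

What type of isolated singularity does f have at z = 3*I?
Let u = z - 3*I. The argument of cos is 3*z - 9*I = 3u, so
  f = (1 - cos(3u))/u^2 = ((3u)^2/2 - (3u)^4/24 + ...)/u^2 = 9/2 - (27/8)*u^2 + ...
The Laurent expansion about u = 0 has no negative powers; equivalently lim_{z→3*I} f(z) = 9/2 exists and is finite.
So the singularity is removable.

Final answer: removable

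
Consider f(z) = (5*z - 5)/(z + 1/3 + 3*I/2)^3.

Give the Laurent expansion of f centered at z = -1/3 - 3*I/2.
Put w = z - (-1/3 - 3*I/2), i.e. z = w - 1/3 - 3*I/2. The denominator is w^3, so it suffices to rewrite the numerator in powers of w.

P(z) = 5*z - 5
P(w - 1/3 - 3*I/2) = -20/3 - 15*I/2 + 5*w

Dividing each term by w^3:
  f = (-20/3 - 15*I/2)/w^3 + 5/w^2

Substituting back w = z + 1/3 + 3*I/2:
  f(z) = (-20/3 - 15*I/2)/(z + 1/3 + 3*I/2)^3 + 5/(z + 1/3 + 3*I/2)^2

The series is finite because the numerator is a polynomial; the negative powers form the principal part.

Final answer: (-20/3 - 15*I/2)/(z + 1/3 + 3*I/2)^3 + 5/(z + 1/3 + 3*I/2)^2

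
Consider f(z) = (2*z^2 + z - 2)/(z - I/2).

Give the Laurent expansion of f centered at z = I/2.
Put w = z - (I/2), i.e. z = w + I/2. The denominator is w, so it suffices to rewrite the numerator in powers of w.

P(z) = 2*z^2 + z - 2
P(w + I/2) = -5/2 + I/2 + (1 + 2*I)*w + 2*w^2

Dividing each term by w:
  f = (-5/2 + I/2)/w + 1 + 2*I + 2*w

Substituting back w = z - I/2:
  f(z) = (-5/2 + I/2)/(z - I/2) + 1 + 2*I + 2*(z - I/2)

The series is finite because the numerator is a polynomial; the negative powers form the principal part, and the coefficient of 1/(z - I/2) gives Res(f, I/2) = -5/2 + I/2.

Final answer: (-5/2 + I/2)/(z - I/2) + 1 + 2*I + 2*(z - I/2)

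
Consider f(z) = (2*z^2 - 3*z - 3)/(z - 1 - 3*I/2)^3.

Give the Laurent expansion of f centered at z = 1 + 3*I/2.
(-17/2 + 3*I/2)/(z - 1 - 3*I/2)^3 + (1 + 6*I)/(z - 1 - 3*I/2)^2 + 2/(z - 1 - 3*I/2)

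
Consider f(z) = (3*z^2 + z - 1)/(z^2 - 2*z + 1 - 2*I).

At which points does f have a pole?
The singularities of f are the zeros of the denominator. Factoring,
  z^2 - 2*z + 1 - 2*I = (z - 2 - I)*(z + I)
so the candidates are z = 2 + I, z = -I.

Check the numerator P(z) = 3*z^2 + z - 1 at each one:
  P(2 + I) = 10 + 13*I ≠ 0, so z = 2 + I is a (simple) pole.
  P(-I) = -4 - I ≠ 0, so z = -I is a (simple) pole.

Poles of f: {-I, 2 + I}

Final answer: {-I, 2 + I}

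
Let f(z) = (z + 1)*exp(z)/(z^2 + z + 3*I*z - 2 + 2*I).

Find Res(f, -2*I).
Write f(z) = P(z)/Q(z) with P(z) = (z + 1)*exp(z) and Q(z) = z^2 + z + 3*I*z - 2 + 2*I.
The denominator factors as Q(z) = (z + 1 + I)*(z + 2*I), so z = -2*I is a simple zero of Q and P is analytic there; z = -2*I is therefore a simple pole and
  Res(f, z₀) = P(z₀)/Q'(z₀).

Q'(z) = 2*z + 1 + 3*I, so Q'(-2*I) = 1 - I.
P(-2*I) = (1 - 2*I)*exp(-2*I).

Res(f, -2*I) = ((1 - 2*I)*exp(-2*I))/(1 - I) = (3/2 - I/2)*exp(-2*I)

Final answer: (3/2 - I/2)*exp(-2*I)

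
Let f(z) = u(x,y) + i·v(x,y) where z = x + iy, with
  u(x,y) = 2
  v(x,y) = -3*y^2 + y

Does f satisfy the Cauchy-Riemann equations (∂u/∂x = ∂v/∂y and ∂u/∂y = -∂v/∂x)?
∂u/∂x = 0
∂v/∂y = 1 - 6*y
∂u/∂y = 0
∂v/∂x = 0
∂u/∂x ≠ ∂v/∂y; the Cauchy-Riemann equations are not satisfied, so f is not analytic.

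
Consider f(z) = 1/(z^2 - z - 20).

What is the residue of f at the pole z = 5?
Write f(z) = P(z)/Q(z) with P(z) = 1 and Q(z) = z^2 - z - 20.
The denominator factors as Q(z) = (z - 5)*(z + 4), so z = 5 is a simple zero of Q and P is analytic there; z = 5 is therefore a simple pole and
  Res(f, z₀) = P(z₀)/Q'(z₀).

Q'(z) = 2*z - 1, so Q'(5) = 9.
P(5) = 1.

Res(f, 5) = (1)/(9) = 1/9

Final answer: 1/9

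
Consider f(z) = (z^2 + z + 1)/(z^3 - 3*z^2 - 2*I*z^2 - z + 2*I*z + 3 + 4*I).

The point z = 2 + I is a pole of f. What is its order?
Factor the denominator:
  z^3 - 3*z^2 - 2*I*z^2 - z + 2*I*z + 3 + 4*I = (z - 2 - I)^2*(z + 1)

The numerator P(z) = z^2 + z + 1 has P(2 + I) = 6 + 5*I ≠ 0, so no factor of (z - 2 - I) cancels.
Near z = 2 + I we can therefore write f(z) = g(z)/(z - 2 - I)^2 with g analytic at 2 + I and g(2 + I) ≠ 0 (g is the numerator divided by the remaining denominator factors).

Hence z = 2 + I is a pole of order 2.

Final answer: 2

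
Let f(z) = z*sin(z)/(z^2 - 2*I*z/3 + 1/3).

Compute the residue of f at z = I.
Write f(z) = P(z)/Q(z) with P(z) = z*sin(z) and Q(z) = z^2 - 2*I*z/3 + 1/3.
The denominator factors as Q(z) = (z + I/3)*(z - I), so z = I is a simple zero of Q and P is analytic there; z = I is therefore a simple pole and
  Res(f, z₀) = P(z₀)/Q'(z₀).

Q'(z) = 2*z - 2*I/3, so Q'(I) = 4*I/3.
P(I) = -sinh(1).

Res(f, I) = (-sinh(1))/(4*I/3) = 3*I*sinh(1)/4

Final answer: 3*I*sinh(1)/4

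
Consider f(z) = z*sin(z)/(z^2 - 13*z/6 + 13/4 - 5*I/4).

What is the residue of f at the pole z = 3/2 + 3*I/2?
(207/349 - 117*I/349)*sin(3/2 + 3*I/2)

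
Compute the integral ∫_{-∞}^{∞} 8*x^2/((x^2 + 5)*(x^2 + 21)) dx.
Let f(z) = 8*z^2/((z^2 + 5)*(z^2 + 21)). The denominator has no real zeros and deg Q - deg P = 2 ≥ 2, so the integral of f over the upper semicircle |z| = R tends to 0 as R → ∞. Closing the contour in the upper half-plane,
  ∫_{-∞}^{∞} f(x) dx = 2πi · Σ Res(f, z_k)  over the poles with Im z_k > 0.

Zeros of the denominator: z^2 + 21 = 0 gives z = ±sqrt(21)*I; z^2 + 5 = 0 gives z = ±sqrt(5)*I.
Upper half-plane: z = sqrt(21)*I, z = sqrt(5)*I (simple).

Each pole is a simple zero of Q(z) = z^4 + 26*z^2 + 105, so Res(f, z₀) = P(z₀)/Q'(z₀) with P(z) = 8*z^2, Q'(z) = 4*z^3 + 52*z:
  Res(f, sqrt(21)*I) = (-168)/(-32*sqrt(21)*I) = -sqrt(21)*I/4
  Res(f, sqrt(5)*I) = (-40)/(32*sqrt(5)*I) = sqrt(5)*I/4

Sum of residues: I*(-sqrt(21) + sqrt(5))/4
∫_{-∞}^{∞} f(x) dx = 2πi · (I*(-sqrt(21) + sqrt(5))/4) = pi*(-sqrt(5) + sqrt(21))/2

Final answer: pi*(-sqrt(5) + sqrt(21))/2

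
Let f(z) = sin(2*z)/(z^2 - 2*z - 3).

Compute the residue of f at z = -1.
sin(2)/4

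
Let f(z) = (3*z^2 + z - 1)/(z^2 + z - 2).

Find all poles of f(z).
{-2, 1}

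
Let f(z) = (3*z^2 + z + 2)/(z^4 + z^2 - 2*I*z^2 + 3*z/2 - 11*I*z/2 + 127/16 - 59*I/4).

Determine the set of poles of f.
The singularities of f are the zeros of the denominator. Factoring,
  z^4 + z^2 - 2*I*z^2 + 3*z/2 - 11*I*z/2 + 127/16 - 59*I/4 = (z + 3/2 + I)*(z + 1 - 3*I/2)*(z - 1/2 + 2*I)*(z - 2 - 3*I/2)
so the candidates are z = -3/2 - I, z = -1 + 3*I/2, z = 1/2 - 2*I, z = 2 + 3*I/2.

Check the numerator P(z) = 3*z^2 + z + 2 at each one:
  P(-3/2 - I) = 17/4 + 8*I ≠ 0, so z = -3/2 - I is a (simple) pole.
  P(-1 + 3*I/2) = -11/4 - 15*I/2 ≠ 0, so z = -1 + 3*I/2 is a (simple) pole.
  P(1/2 - 2*I) = -35/4 - 8*I ≠ 0, so z = 1/2 - 2*I is a (simple) pole.
  P(2 + 3*I/2) = 37/4 + 39*I/2 ≠ 0, so z = 2 + 3*I/2 is a (simple) pole.

Poles of f: {-3/2 - I, -1 + 3*I/2, 1/2 - 2*I, 2 + 3*I/2}

Final answer: {-3/2 - I, -1 + 3*I/2, 1/2 - 2*I, 2 + 3*I/2}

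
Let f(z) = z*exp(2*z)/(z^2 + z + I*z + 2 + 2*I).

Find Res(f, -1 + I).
(2/5 + I/5)*exp(-2 + 2*I)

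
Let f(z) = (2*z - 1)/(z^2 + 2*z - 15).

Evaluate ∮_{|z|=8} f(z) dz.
By the residue theorem, ∮_C f(z) dz = 2πi · (sum of the residues of f at the poles inside |z| = 8).

The denominator factors as (z - 3)*(z + 5), so the singularities of f are simple poles at z = 3, z = -5.
  |3|² = 9 < 64 = 8², so this pole is inside the contour.
  |-5|² = 25 < 64 = 8², so this pole is inside the contour.

With P(z) = 2*z - 1 and Q(z) = z^2 + 2*z - 15, each pole is simple, so Res(f, z₀) = P(z₀)/Q'(z₀) with Q'(z) = 2*z + 2.
  Res(f, 3) = P(3)/Q'(3) = (5)/(8) = 5/8
  Res(f, -5) = P(-5)/Q'(-5) = (-11)/(-8) = 11/8

Sum of residues inside C: 2
∮_C f(z) dz = 2πi · (2) = 4*I*pi

Final answer: 4*I*pi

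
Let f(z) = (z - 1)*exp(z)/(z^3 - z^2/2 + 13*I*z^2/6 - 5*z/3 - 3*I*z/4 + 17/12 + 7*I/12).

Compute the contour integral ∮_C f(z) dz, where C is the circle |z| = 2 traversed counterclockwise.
By the residue theorem, ∮_C f(z) dz = 2πi · (sum of the residues of f at the poles inside |z| = 2).

The denominator factors as (z - 1/2 - I/3)*(z - 1 + 3*I/2)*(z + 1 + I), so the singularities of f are simple poles at z = 1/2 + I/3, z = 1 - 3*I/2, z = -1 - I.
  |1/2 + I/3|² = 13/36 < 4 = 2², so this pole is inside the contour.
  |1 - 3*I/2|² = 13/4 < 4 = 2², so this pole is inside the contour.
  |-1 - I|² = 2 < 4 = 2², so this pole is inside the contour.

With P(z) = (z - 1)*exp(z) and Q(z) = z^3 - z^2/2 + 13*I*z^2/6 - 5*z/3 - 3*I*z/4 + 17/12 + 7*I/12, each pole is simple, so Res(f, z₀) = P(z₀)/Q'(z₀) with Q'(z) = 3*z^2 - z + 13*I*z/3 - 5/3 - 3*I/4.
  Res(f, 1/2 + I/3) = P(1/2 + I/3)/Q'(1/2 + I/3) = ((-1/2 + I/3)*exp(1/2 + I/3))/(-115/36 + 25*I/12) = (297/1885 - 3*I/1885)*exp(1/2 + I/3)
  Res(f, 1 - 3*I/2) = P(1 - 3*I/2)/Q'(1 - 3*I/2) = (-3*I*exp(1 - 3*I/2)/2)/(1/12 - 47*I/12) = (423/1105 - 9*I/1105)*exp(1 - 3*I/2)
  Res(f, -1 - I) = P(-1 - I)/Q'(-1 - I) = ((-2 - I)*exp(-1 - I))/(11/3 + 23*I/12) = (-1332/2465 + 24*I/2465)*exp(-1 - I)

Sum of residues inside C: (423/1105 - 9*I/1105)*exp(1 - 3*I/2) + (297/1885 - 3*I/1885)*exp(1/2 + I/3) + (-1332/2465 + 24*I/2465)*exp(-1 - I)
∮_C f(z) dz = 2πi · ((423/1105 - 9*I/1105)*exp(1 - 3*I/2) + (297/1885 - 3*I/1885)*exp(1/2 + I/3) + (-1332/2465 + 24*I/2465)*exp(-1 - I)) = pi*(-48/2465 - 2664*I/2465)*exp(-1 - I) + pi*(18/1105 + 846*I/1105)*exp(1 - 3*I/2) + pi*(6/1885 + 594*I/1885)*exp(1/2 + I/3)

Final answer: pi*(-48/2465 - 2664*I/2465)*exp(-1 - I) + pi*(18/1105 + 846*I/1105)*exp(1 - 3*I/2) + pi*(6/1885 + 594*I/1885)*exp(1/2 + I/3)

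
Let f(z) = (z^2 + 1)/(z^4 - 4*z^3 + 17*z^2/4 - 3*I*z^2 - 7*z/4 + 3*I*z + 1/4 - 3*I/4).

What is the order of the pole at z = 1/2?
Factor the denominator:
  z^4 - 4*z^3 + 17*z^2/4 - 3*I*z^2 - 7*z/4 + 3*I*z + 1/4 - 3*I/4 = (z - 1/2)^2*(z + I)*(z - 3 - I)

The numerator P(z) = z^2 + 1 has P(1/2) = 5/4 ≠ 0, so no factor of (z - 1/2) cancels.
Near z = 1/2 we can therefore write f(z) = g(z)/(z - 1/2)^2 with g analytic at 1/2 and g(1/2) ≠ 0 (g is the numerator divided by the remaining denominator factors).

Hence z = 1/2 is a pole of order 2.

Final answer: 2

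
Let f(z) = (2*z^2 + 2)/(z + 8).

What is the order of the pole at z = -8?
1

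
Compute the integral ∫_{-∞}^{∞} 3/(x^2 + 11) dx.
Let f(z) = 3/(z^2 + 11). The denominator has no real zeros and deg Q - deg P = 2 ≥ 2, so the integral of f over the upper semicircle |z| = R tends to 0 as R → ∞. Closing the contour in the upper half-plane,
  ∫_{-∞}^{∞} f(x) dx = 2πi · Σ Res(f, z_k)  over the poles with Im z_k > 0.

Zeros of the denominator: z^2 + 11 = 0 gives z = ±sqrt(11)*I.
Upper half-plane: z = sqrt(11)*I (simple).

Each pole is a simple zero of Q(z) = z^2 + 11, so Res(f, z₀) = P(z₀)/Q'(z₀) with P(z) = 3, Q'(z) = 2*z:
  Res(f, sqrt(11)*I) = (3)/(2*sqrt(11)*I) = -3*sqrt(11)*I/22

∫_{-∞}^{∞} f(x) dx = 2πi · (-3*sqrt(11)*I/22) = 3*sqrt(11)*pi/11

Final answer: 3*sqrt(11)*pi/11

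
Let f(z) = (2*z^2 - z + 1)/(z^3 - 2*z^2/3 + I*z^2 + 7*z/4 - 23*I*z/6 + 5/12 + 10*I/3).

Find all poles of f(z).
The singularities of f are the zeros of the denominator. Factoring,
  z^3 - 2*z^2/3 + I*z^2 + 7*z/4 - 23*I*z/6 + 5/12 + 10*I/3 = (z + 1 + 2*I)*(z - 1 - 3*I/2)*(z - 2/3 + I/2)
so the candidates are z = -1 - 2*I, z = 1 + 3*I/2, z = 2/3 - I/2.

Check the numerator P(z) = 2*z^2 - z + 1 at each one:
  P(-1 - 2*I) = -4 + 10*I ≠ 0, so z = -1 - 2*I is a (simple) pole.
  P(1 + 3*I/2) = -5/2 + 9*I/2 ≠ 0, so z = 1 + 3*I/2 is a (simple) pole.
  P(2/3 - I/2) = 13/18 - 5*I/6 ≠ 0, so z = 2/3 - I/2 is a (simple) pole.

Poles of f: {-1 - 2*I, 2/3 - I/2, 1 + 3*I/2}

Final answer: {-1 - 2*I, 2/3 - I/2, 1 + 3*I/2}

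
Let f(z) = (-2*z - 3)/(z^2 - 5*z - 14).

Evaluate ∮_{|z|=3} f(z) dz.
-2*I*pi/9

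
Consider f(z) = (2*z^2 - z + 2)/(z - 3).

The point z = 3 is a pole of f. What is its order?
Factor the denominator:
  z - 3 = (z - 3)

The numerator P(z) = 2*z^2 - z + 2 has P(3) = 17 ≠ 0, so no factor of (z - 3) cancels.
Near z = 3 we can therefore write f(z) = g(z)/(z - 3) with g analytic at 3 and g(3) ≠ 0 (g is just the numerator).

Hence z = 3 is a pole of order 1.

Final answer: 1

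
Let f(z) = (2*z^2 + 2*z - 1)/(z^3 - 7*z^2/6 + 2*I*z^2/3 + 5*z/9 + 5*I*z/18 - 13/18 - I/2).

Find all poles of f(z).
The singularities of f are the zeros of the denominator. Factoring,
  z^3 - 7*z^2/6 + 2*I*z^2/3 + 5*z/9 + 5*I*z/18 - 13/18 - I/2 = (z + 1/3 - 2*I/3)*(z - 1/2 + I)*(z - 1 + I/3)
so the candidates are z = -1/3 + 2*I/3, z = 1/2 - I, z = 1 - I/3.

Check the numerator P(z) = 2*z^2 + 2*z - 1 at each one:
  P(-1/3 + 2*I/3) = -7/3 + 4*I/9 ≠ 0, so z = -1/3 + 2*I/3 is a (simple) pole.
  P(1/2 - I) = -3/2 - 4*I ≠ 0, so z = 1/2 - I is a (simple) pole.
  P(1 - I/3) = 25/9 - 2*I ≠ 0, so z = 1 - I/3 is a (simple) pole.

Poles of f: {-1/3 + 2*I/3, 1/2 - I, 1 - I/3}

Final answer: {-1/3 + 2*I/3, 1/2 - I, 1 - I/3}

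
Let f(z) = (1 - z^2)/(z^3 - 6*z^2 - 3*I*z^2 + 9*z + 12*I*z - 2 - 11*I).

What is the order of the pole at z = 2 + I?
Factor the denominator:
  z^3 - 6*z^2 - 3*I*z^2 + 9*z + 12*I*z - 2 - 11*I = (z - 2 - I)^3

The numerator P(z) = 1 - z^2 has P(2 + I) = -2 - 4*I ≠ 0, so no factor of (z - 2 - I) cancels.
Near z = 2 + I we can therefore write f(z) = g(z)/(z - 2 - I)^3 with g analytic at 2 + I and g(2 + I) ≠ 0 (g is just the numerator).

Hence z = 2 + I is a pole of order 3.

Final answer: 3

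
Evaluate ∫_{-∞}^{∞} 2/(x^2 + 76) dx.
Let f(z) = 2/(z^2 + 76). The denominator has no real zeros and deg Q - deg P = 2 ≥ 2, so the integral of f over the upper semicircle |z| = R tends to 0 as R → ∞. Closing the contour in the upper half-plane,
  ∫_{-∞}^{∞} f(x) dx = 2πi · Σ Res(f, z_k)  over the poles with Im z_k > 0.

Zeros of the denominator: z^2 + 76 = 0 gives z = ±2*sqrt(19)*I.
Upper half-plane: z = 2*sqrt(19)*I (simple).

Each pole is a simple zero of Q(z) = z^2 + 76, so Res(f, z₀) = P(z₀)/Q'(z₀) with P(z) = 2, Q'(z) = 2*z:
  Res(f, 2*sqrt(19)*I) = (2)/(4*sqrt(19)*I) = -sqrt(19)*I/38

∫_{-∞}^{∞} f(x) dx = 2πi · (-sqrt(19)*I/38) = sqrt(19)*pi/19

Final answer: sqrt(19)*pi/19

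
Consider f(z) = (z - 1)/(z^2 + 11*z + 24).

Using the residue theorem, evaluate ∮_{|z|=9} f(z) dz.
By the residue theorem, ∮_C f(z) dz = 2πi · (sum of the residues of f at the poles inside |z| = 9).

The denominator factors as (z + 8)*(z + 3), so the singularities of f are simple poles at z = -8, z = -3.
  |-8|² = 64 < 81 = 9², so this pole is inside the contour.
  |-3|² = 9 < 81 = 9², so this pole is inside the contour.

With P(z) = z - 1 and Q(z) = z^2 + 11*z + 24, each pole is simple, so Res(f, z₀) = P(z₀)/Q'(z₀) with Q'(z) = 2*z + 11.
  Res(f, -8) = P(-8)/Q'(-8) = (-9)/(-5) = 9/5
  Res(f, -3) = P(-3)/Q'(-3) = (-4)/(5) = -4/5

Sum of residues inside C: 1
∮_C f(z) dz = 2πi · (1) = 2*I*pi

Final answer: 2*I*pi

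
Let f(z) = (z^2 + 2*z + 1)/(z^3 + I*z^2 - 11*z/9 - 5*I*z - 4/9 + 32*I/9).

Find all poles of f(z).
{-2 - 2*I, 1 + I/3, 1 + 2*I/3}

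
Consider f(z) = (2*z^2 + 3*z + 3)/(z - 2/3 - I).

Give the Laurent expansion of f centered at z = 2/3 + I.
Put w = z - (2/3 + I), i.e. z = w + 2/3 + I. The denominator is w, so it suffices to rewrite the numerator in powers of w.

P(z) = 2*z^2 + 3*z + 3
P(w + 2/3 + I) = 35/9 + 17*I/3 + (17/3 + 4*I)*w + 2*w^2

Dividing each term by w:
  f = (35/9 + 17*I/3)/w + 17/3 + 4*I + 2*w

Substituting back w = z - 2/3 - I:
  f(z) = (35/9 + 17*I/3)/(z - 2/3 - I) + 17/3 + 4*I + 2*(z - 2/3 - I)

The series is finite because the numerator is a polynomial; the negative powers form the principal part, and the coefficient of 1/(z - 2/3 - I) gives Res(f, 2/3 + I) = 35/9 + 17*I/3.

Final answer: (35/9 + 17*I/3)/(z - 2/3 - I) + 17/3 + 4*I + 2*(z - 2/3 - I)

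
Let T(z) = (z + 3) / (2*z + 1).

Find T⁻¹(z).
Set w = T(z) = (z + 3) / (2*z + 1) and solve for z:
  w*(2*z + 1) = z + 3
  w + z*(2*w - 1) - 3 = 0
  z*(2*w - 1) = 3 - w
  z = (w - 3)/(1 - 2*w)
Renaming the variable, T⁻¹(z) = (z - 3)/(-2*z + 1) = (-z + 3)/(2*z - 1).
(Check: ad - bc = -5 ≠ 0, so T is invertible.)

Final answer: (-z + 3)/(2*z - 1)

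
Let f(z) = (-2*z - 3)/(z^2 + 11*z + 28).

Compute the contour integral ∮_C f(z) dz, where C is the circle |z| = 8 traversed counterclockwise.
-4*I*pi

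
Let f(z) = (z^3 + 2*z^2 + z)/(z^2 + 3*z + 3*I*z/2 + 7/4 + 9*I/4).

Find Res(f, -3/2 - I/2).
Write f(z) = P(z)/Q(z) with P(z) = z^3 + 2*z^2 + z and Q(z) = z^2 + 3*z + 3*I*z/2 + 7/4 + 9*I/4.
The denominator factors as Q(z) = (z + 3/2 + I/2)*(z + 3/2 + I), so z = -3/2 - I/2 is a simple zero of Q and P is analytic there; z = -3/2 - I/2 is therefore a simple pole and
  Res(f, z₀) = P(z₀)/Q'(z₀).

Q'(z) = 2*z + 3 + 3*I/2, so Q'(-3/2 - I/2) = I/2.
P(-3/2 - I/2) = 1/4 - 3*I/4.

Res(f, -3/2 - I/2) = (1/4 - 3*I/4)/(I/2) = -3/2 - I/2

Final answer: -3/2 - I/2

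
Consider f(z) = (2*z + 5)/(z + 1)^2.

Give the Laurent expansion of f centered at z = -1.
Put w = z - (-1), i.e. z = w - 1. The denominator is w^2, so it suffices to rewrite the numerator in powers of w.

P(z) = 2*z + 5
P(w - 1) = 3 + 2*w

Dividing each term by w^2:
  f = 3/w^2 + 2/w

Substituting back w = z + 1:
  f(z) = 3/(z + 1)^2 + 2/(z + 1)

The series is finite because the numerator is a polynomial; the negative powers form the principal part, and the coefficient of 1/(z + 1) gives Res(f, -1) = 2.

Final answer: 3/(z + 1)^2 + 2/(z + 1)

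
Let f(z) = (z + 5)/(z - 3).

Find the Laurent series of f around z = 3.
Put w = z - (3), i.e. z = w + 3. The denominator is w, so it suffices to rewrite the numerator in powers of w.

P(z) = z + 5
P(w + 3) = 8 + w

Dividing each term by w:
  f = 8/w + 1

Substituting back w = z - 3:
  f(z) = 8/(z - 3) + 1

The series is finite because the numerator is a polynomial; the negative powers form the principal part, and the coefficient of 1/(z - 3) gives Res(f, 3) = 8.

Final answer: 8/(z - 3) + 1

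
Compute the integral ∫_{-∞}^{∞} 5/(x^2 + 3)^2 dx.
Let f(z) = 5/(z^2 + 3)^2. The denominator has no real zeros and deg Q - deg P = 4 ≥ 2, so the integral of f over the upper semicircle |z| = R tends to 0 as R → ∞. Closing the contour in the upper half-plane,
  ∫_{-∞}^{∞} f(x) dx = 2πi · Σ Res(f, z_k)  over the poles with Im z_k > 0.

Zeros of the denominator: z^2 + 3 = 0 gives z = ±sqrt(3)*I.
Upper half-plane: z = sqrt(3)*I (a pole of order 2).

Write f(z) = g(z)/(z - sqrt(3)*I)^2 with g(z) = 5/(z + sqrt(3)*I)^2. For a double pole, Res(f, z₀) = g'(z₀):
  g'(z) = -10/(z + sqrt(3)*I)^3
  Res(f, sqrt(3)*I) = g'(sqrt(3)*I) = -5*sqrt(3)*I/36

∫_{-∞}^{∞} f(x) dx = 2πi · (-5*sqrt(3)*I/36) = 5*sqrt(3)*pi/18

Final answer: 5*sqrt(3)*pi/18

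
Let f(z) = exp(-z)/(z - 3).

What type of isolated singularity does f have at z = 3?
Write f(z) = g(z)/(z - 3) with g(z) = exp(-z).
g is entire and g(3) = exp(-3) ≠ 0, so no factor of (z - 3) cancels: the Laurent expansion of f about z = 3 starts at the power -1, i.e. lim_{z→z₀} (z - z₀) f(z) = exp(-3) is finite and nonzero.
So z = 3 is a pole of order 1.

Final answer: pole of order 1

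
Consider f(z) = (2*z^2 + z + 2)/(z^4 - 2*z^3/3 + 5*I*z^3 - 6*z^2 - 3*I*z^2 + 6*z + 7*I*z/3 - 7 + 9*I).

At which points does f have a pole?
The singularities of f are the zeros of the denominator. Factoring,
  z^4 - 2*z^3/3 + 5*I*z^3 - 6*z^2 - 3*I*z^2 + 6*z + 7*I*z/3 - 7 + 9*I = (z - 2/3 - I)*(z + 3*I)*(z - 1 + 2*I)*(z + 1 + I)
so the candidates are z = 2/3 + I, z = -3*I, z = 1 - 2*I, z = -1 - I.

Check the numerator P(z) = 2*z^2 + z + 2 at each one:
  P(2/3 + I) = 14/9 + 11*I/3 ≠ 0, so z = 2/3 + I is a (simple) pole.
  P(-3*I) = -16 - 3*I ≠ 0, so z = -3*I is a (simple) pole.
  P(1 - 2*I) = -3 - 10*I ≠ 0, so z = 1 - 2*I is a (simple) pole.
  P(-1 - I) = 1 + 3*I ≠ 0, so z = -1 - I is a (simple) pole.

Poles of f: {-1 - I, -3*I, 2/3 + I, 1 - 2*I}

Final answer: {-1 - I, -3*I, 2/3 + I, 1 - 2*I}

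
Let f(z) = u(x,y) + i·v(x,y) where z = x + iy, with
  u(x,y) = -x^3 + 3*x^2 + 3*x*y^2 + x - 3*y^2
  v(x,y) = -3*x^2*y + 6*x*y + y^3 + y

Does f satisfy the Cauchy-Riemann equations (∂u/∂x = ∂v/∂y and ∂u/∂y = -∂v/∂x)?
∂u/∂x = -3*x^2 + 6*x + 3*y^2 + 1
∂v/∂y = -3*x^2 + 6*x + 3*y^2 + 1
∂u/∂y = 6*x*y - 6*y
∂v/∂x = -6*x*y + 6*y
∂u/∂x = ∂v/∂y and ∂u/∂y = -∂v/∂x hold identically; f is analytic.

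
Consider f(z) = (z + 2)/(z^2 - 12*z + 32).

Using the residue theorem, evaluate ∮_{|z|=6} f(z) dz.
-3*I*pi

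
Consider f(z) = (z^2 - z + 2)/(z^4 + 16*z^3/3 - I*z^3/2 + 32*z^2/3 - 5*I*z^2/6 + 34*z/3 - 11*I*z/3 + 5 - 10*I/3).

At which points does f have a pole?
The singularities of f are the zeros of the denominator. Factoring,
  z^4 + 16*z^3/3 - I*z^3/2 + 32*z^2/3 - 5*I*z^2/6 + 34*z/3 - 11*I*z/3 + 5 - 10*I/3 = (z + 3 - I)*(z + 1)*(z + 1 + 3*I/2)*(z + 1/3 - I)
so the candidates are z = -3 + I, z = -1, z = -1 - 3*I/2, z = -1/3 + I.

Check the numerator P(z) = z^2 - z + 2 at each one:
  P(-3 + I) = 13 - 7*I ≠ 0, so z = -3 + I is a (simple) pole.
  P(-1) = 4 ≠ 0, so z = -1 is a (simple) pole.
  P(-1 - 3*I/2) = 7/4 + 9*I/2 ≠ 0, so z = -1 - 3*I/2 is a (simple) pole.
  P(-1/3 + I) = 13/9 - 5*I/3 ≠ 0, so z = -1/3 + I is a (simple) pole.

Poles of f: {-3 + I, -1 - 3*I/2, -1, -1/3 + I}

Final answer: {-3 + I, -1 - 3*I/2, -1, -1/3 + I}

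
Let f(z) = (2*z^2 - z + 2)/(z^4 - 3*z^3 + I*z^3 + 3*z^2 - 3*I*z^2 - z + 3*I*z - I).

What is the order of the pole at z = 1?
Factor the denominator:
  z^4 - 3*z^3 + I*z^3 + 3*z^2 - 3*I*z^2 - z + 3*I*z - I = (z - 1)^3*(z + I)

The numerator P(z) = 2*z^2 - z + 2 has P(1) = 3 ≠ 0, so no factor of (z - 1) cancels.
Near z = 1 we can therefore write f(z) = g(z)/(z - 1)^3 with g analytic at 1 and g(1) ≠ 0 (g is the numerator divided by the remaining denominator factors).

Hence z = 1 is a pole of order 3.

Final answer: 3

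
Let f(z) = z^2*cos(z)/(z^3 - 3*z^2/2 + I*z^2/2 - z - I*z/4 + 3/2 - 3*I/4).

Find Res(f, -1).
(16/85 + 4*I/85)*cos(1)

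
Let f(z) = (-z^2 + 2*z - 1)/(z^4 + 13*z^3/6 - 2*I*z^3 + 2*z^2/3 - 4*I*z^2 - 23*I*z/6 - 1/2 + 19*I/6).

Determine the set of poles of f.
{-2 + I, -1 - I, 1/3 + 2*I, 1/2}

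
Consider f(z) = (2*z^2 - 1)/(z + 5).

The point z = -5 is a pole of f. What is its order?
1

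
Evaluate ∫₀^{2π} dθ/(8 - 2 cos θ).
sqrt(15)*pi/15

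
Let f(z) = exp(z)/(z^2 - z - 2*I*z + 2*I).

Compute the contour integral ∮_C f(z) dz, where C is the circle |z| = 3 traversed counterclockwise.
pi*(4/5 - 2*I/5)*exp(2*I) + exp(1)*pi*(-4/5 + 2*I/5)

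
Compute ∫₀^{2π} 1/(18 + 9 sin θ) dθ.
Call the integral J. The integrand is 2π-periodic and we integrate over a full period, so shifting θ does not change the value (θ → θ + π/2 turns sin θ into cos θ). Hence
  J = ∫₀^{2π} dθ/(18 + 9 cos θ).
Put z = e^{iθ}: then cos θ = (z + 1/z)/2, dθ = dz/(iz), and z runs once counterclockwise around |z| = 1:
  J = ∮_{|z|=1} 1/(18 + 9*(z + 1/z)/2) · dz/(iz) = (2/i) ∮_{|z|=1} dz/(9*z^2 + 36*z + 9).
The roots of 9*z^2 + 36*z + 9 are z = (-18 ± sqrt(18^2 - 9^2))/9, with sqrt(243) = 9*sqrt(3); their product is 1, so only z₊ = -2 + sqrt(3) lies inside the unit circle (z₋ = -2 - sqrt(3) lies outside).
z₊ is a simple zero of q(z) = 9*z^2 + 36*z + 9, so Res(1/q, z₊) = 1/q'(z₊) with q'(z) = 18*z + 36; and q'(z₊) = 9*(z₊ - z₋) = 18*sqrt(3).
Therefore J = (2/i) · 2πi · 1/(18*sqrt(3)) = 2*pi/(9*sqrt(3)) = 2*sqrt(3)*pi/27

Final answer: 2*sqrt(3)*pi/27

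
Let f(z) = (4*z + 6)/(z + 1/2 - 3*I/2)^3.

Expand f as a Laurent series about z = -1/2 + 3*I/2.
Put w = z - (-1/2 + 3*I/2), i.e. z = w - 1/2 + 3*I/2. The denominator is w^3, so it suffices to rewrite the numerator in powers of w.

P(z) = 4*z + 6
P(w - 1/2 + 3*I/2) = 4 + 6*I + 4*w

Dividing each term by w^3:
  f = (4 + 6*I)/w^3 + 4/w^2

Substituting back w = z + 1/2 - 3*I/2:
  f(z) = (4 + 6*I)/(z + 1/2 - 3*I/2)^3 + 4/(z + 1/2 - 3*I/2)^2

The series is finite because the numerator is a polynomial; the negative powers form the principal part.

Final answer: (4 + 6*I)/(z + 1/2 - 3*I/2)^3 + 4/(z + 1/2 - 3*I/2)^2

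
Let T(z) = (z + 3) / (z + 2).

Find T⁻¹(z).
Set w = T(z) = (z + 3) / (z + 2) and solve for z:
  w*(z + 2) = z + 3
  2*w + z*(w - 1) - 3 = 0
  z*(w - 1) = 3 - 2*w
  z = (2*w - 3)/(1 - w)
Renaming the variable, T⁻¹(z) = (2*z - 3)/(-z + 1) = (-2*z + 3)/(z - 1).
(Check: ad - bc = -1 ≠ 0, so T is invertible.)

Final answer: (-2*z + 3)/(z - 1)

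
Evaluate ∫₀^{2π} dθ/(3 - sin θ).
sqrt(2)*pi/2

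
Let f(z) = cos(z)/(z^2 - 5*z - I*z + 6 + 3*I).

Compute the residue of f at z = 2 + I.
Write f(z) = P(z)/Q(z) with P(z) = cos(z) and Q(z) = z^2 - 5*z - I*z + 6 + 3*I.
The denominator factors as Q(z) = (z - 2 - I)*(z - 3), so z = 2 + I is a simple zero of Q and P is analytic there; z = 2 + I is therefore a simple pole and
  Res(f, z₀) = P(z₀)/Q'(z₀).

Q'(z) = 2*z - 5 - I, so Q'(2 + I) = -1 + I.
P(2 + I) = cos(2 + I).

Res(f, 2 + I) = (cos(2 + I))/(-1 + I) = (-1/2 - I/2)*cos(2 + I)

Final answer: (-1/2 - I/2)*cos(2 + I)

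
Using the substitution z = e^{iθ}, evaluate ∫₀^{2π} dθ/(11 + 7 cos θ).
sqrt(2)*pi/6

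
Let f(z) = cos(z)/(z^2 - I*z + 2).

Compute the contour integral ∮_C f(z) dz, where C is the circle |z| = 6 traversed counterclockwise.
By the residue theorem, ∮_C f(z) dz = 2πi · (sum of the residues of f at the poles inside |z| = 6).

The denominator factors as (z + I)*(z - 2*I), so the singularities of f are simple poles at z = -I, z = 2*I.
  |-I|² = 1 < 36 = 6², so this pole is inside the contour.
  |2*I|² = 4 < 36 = 6², so this pole is inside the contour.

With P(z) = cos(z) and Q(z) = z^2 - I*z + 2, each pole is simple, so Res(f, z₀) = P(z₀)/Q'(z₀) with Q'(z) = 2*z - I.
  Res(f, -I) = P(-I)/Q'(-I) = (cosh(1))/(-3*I) = I*cosh(1)/3
  Res(f, 2*I) = P(2*I)/Q'(2*I) = (cosh(2))/(3*I) = -I*cosh(2)/3

Sum of residues inside C: -I*cosh(2)/3 + I*cosh(1)/3
∮_C f(z) dz = 2πi · (-I*cosh(2)/3 + I*cosh(1)/3) = -2*pi*cosh(1)/3 + 2*pi*cosh(2)/3

Final answer: -2*pi*cosh(1)/3 + 2*pi*cosh(2)/3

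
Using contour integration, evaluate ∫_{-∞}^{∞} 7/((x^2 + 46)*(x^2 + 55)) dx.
7*pi*(-46*sqrt(55) + 55*sqrt(46))/22770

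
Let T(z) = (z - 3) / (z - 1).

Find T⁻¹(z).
Set w = T(z) = (z - 3) / (z - 1) and solve for z:
  w*(z - 1) = z - 3
  -w + z*(w - 1) + 3 = 0
  z*(w - 1) = w - 3
  z = (3 - w)/(1 - w)
Renaming the variable, T⁻¹(z) = (-z + 3)/(-z + 1) = (z - 3)/(z - 1).
(Check: ad - bc = 2 ≠ 0, so T is invertible.)

Final answer: (z - 3)/(z - 1)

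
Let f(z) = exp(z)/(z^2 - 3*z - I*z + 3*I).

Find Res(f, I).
(-3/10 - I/10)*exp(I)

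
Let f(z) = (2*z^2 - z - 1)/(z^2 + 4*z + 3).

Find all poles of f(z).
{-3, -1}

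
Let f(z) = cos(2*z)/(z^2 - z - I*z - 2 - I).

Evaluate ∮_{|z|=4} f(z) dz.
By the residue theorem, ∮_C f(z) dz = 2πi · (sum of the residues of f at the poles inside |z| = 4).

The denominator factors as (z + 1)*(z - 2 - I), so the singularities of f are simple poles at z = -1, z = 2 + I.
  |-1|² = 1 < 16 = 4², so this pole is inside the contour.
  |2 + I|² = 5 < 16 = 4², so this pole is inside the contour.

With P(z) = cos(2*z) and Q(z) = z^2 - z - I*z - 2 - I, each pole is simple, so Res(f, z₀) = P(z₀)/Q'(z₀) with Q'(z) = 2*z - 1 - I.
  Res(f, -1) = P(-1)/Q'(-1) = (cos(2))/(-3 - I) = (-3/10 + I/10)*cos(2)
  Res(f, 2 + I) = P(2 + I)/Q'(2 + I) = (cos(4 + 2*I))/(3 + I) = (3/10 - I/10)*cos(4 + 2*I)

Sum of residues inside C: (-3/10 + I/10)*cos(2) + (3/10 - I/10)*cos(4 + 2*I)
∮_C f(z) dz = 2πi · ((-3/10 + I/10)*cos(2) + (3/10 - I/10)*cos(4 + 2*I)) = pi*(1/5 + 3*I/5)*cos(4 + 2*I) + pi*(-1/5 - 3*I/5)*cos(2)

Final answer: pi*(1/5 + 3*I/5)*cos(4 + 2*I) + pi*(-1/5 - 3*I/5)*cos(2)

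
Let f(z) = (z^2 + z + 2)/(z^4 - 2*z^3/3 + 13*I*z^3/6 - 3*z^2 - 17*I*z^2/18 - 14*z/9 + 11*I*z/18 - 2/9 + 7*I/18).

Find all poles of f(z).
The singularities of f are the zeros of the denominator. Factoring,
  z^4 - 2*z^3/3 + 13*I*z^3/6 - 3*z^2 - 17*I*z^2/18 - 14*z/9 + 11*I*z/18 - 2/9 + 7*I/18 = (z + 1 + 3*I/2)*(z - I/3)*(z - 2 + I)*(z + 1/3)
so the candidates are z = -1 - 3*I/2, z = I/3, z = 2 - I, z = -1/3.

Check the numerator P(z) = z^2 + z + 2 at each one:
  P(-1 - 3*I/2) = -1/4 + 3*I/2 ≠ 0, so z = -1 - 3*I/2 is a (simple) pole.
  P(I/3) = 17/9 + I/3 ≠ 0, so z = I/3 is a (simple) pole.
  P(2 - I) = 7 - 5*I ≠ 0, so z = 2 - I is a (simple) pole.
  P(-1/3) = 16/9 ≠ 0, so z = -1/3 is a (simple) pole.

Poles of f: {-1 - 3*I/2, -1/3, I/3, 2 - I}

Final answer: {-1 - 3*I/2, -1/3, I/3, 2 - I}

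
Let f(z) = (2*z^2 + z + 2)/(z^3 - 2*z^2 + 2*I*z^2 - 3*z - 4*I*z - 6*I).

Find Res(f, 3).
69/52 - 23*I/26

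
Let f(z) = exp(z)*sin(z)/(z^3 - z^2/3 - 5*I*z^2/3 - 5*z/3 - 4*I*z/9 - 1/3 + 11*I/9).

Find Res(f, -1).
(-81/500 + 117*I/500)*exp(-1)*sin(1)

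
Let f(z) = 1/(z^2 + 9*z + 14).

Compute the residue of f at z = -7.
Write f(z) = P(z)/Q(z) with P(z) = 1 and Q(z) = z^2 + 9*z + 14.
The denominator factors as Q(z) = (z + 7)*(z + 2), so z = -7 is a simple zero of Q and P is analytic there; z = -7 is therefore a simple pole and
  Res(f, z₀) = P(z₀)/Q'(z₀).

Q'(z) = 2*z + 9, so Q'(-7) = -5.
P(-7) = 1.

Res(f, -7) = (1)/(-5) = -1/5

Final answer: -1/5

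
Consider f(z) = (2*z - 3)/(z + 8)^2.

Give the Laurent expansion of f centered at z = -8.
Put w = z - (-8), i.e. z = w - 8. The denominator is w^2, so it suffices to rewrite the numerator in powers of w.

P(z) = 2*z - 3
P(w - 8) = -19 + 2*w

Dividing each term by w^2:
  f = -19/w^2 + 2/w

Substituting back w = z + 8:
  f(z) = -19/(z + 8)^2 + 2/(z + 8)

The series is finite because the numerator is a polynomial; the negative powers form the principal part, and the coefficient of 1/(z + 8) gives Res(f, -8) = 2.

Final answer: -19/(z + 8)^2 + 2/(z + 8)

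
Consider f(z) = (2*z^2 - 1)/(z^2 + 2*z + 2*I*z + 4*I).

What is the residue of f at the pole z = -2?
Write f(z) = P(z)/Q(z) with P(z) = 2*z^2 - 1 and Q(z) = z^2 + 2*z + 2*I*z + 4*I.
The denominator factors as Q(z) = (z + 2*I)*(z + 2), so z = -2 is a simple zero of Q and P is analytic there; z = -2 is therefore a simple pole and
  Res(f, z₀) = P(z₀)/Q'(z₀).

Q'(z) = 2*z + 2 + 2*I, so Q'(-2) = -2 + 2*I.
P(-2) = 7.

Res(f, -2) = (7)/(-2 + 2*I) = -7/4 - 7*I/4

Final answer: -7/4 - 7*I/4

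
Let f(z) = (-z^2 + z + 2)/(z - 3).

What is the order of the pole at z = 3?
Factor the denominator:
  z - 3 = (z - 3)

The numerator P(z) = -z^2 + z + 2 has P(3) = -4 ≠ 0, so no factor of (z - 3) cancels.
Near z = 3 we can therefore write f(z) = g(z)/(z - 3) with g analytic at 3 and g(3) ≠ 0 (g is just the numerator).

Hence z = 3 is a pole of order 1.

Final answer: 1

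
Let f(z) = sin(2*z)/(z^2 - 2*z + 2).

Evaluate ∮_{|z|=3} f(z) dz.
-pi*sin(2 - 2*I) + pi*sin(2 + 2*I)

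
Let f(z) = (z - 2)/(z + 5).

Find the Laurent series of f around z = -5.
Put w = z - (-5), i.e. z = w - 5. The denominator is w, so it suffices to rewrite the numerator in powers of w.

P(z) = z - 2
P(w - 5) = -7 + w

Dividing each term by w:
  f = -7/w + 1

Substituting back w = z + 5:
  f(z) = -7/(z + 5) + 1

The series is finite because the numerator is a polynomial; the negative powers form the principal part, and the coefficient of 1/(z + 5) gives Res(f, -5) = -7.

Final answer: -7/(z + 5) + 1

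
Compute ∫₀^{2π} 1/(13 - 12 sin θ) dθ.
Call the integral J. The integrand is 2π-periodic and we integrate over a full period, so shifting θ does not change the value (θ → θ + π/2 turns sin θ into cos θ; θ → θ + π flips the sign of the trig term). Hence
  J = ∫₀^{2π} dθ/(13 + 12 cos θ).
Put z = e^{iθ}: then cos θ = (z + 1/z)/2, dθ = dz/(iz), and z runs once counterclockwise around |z| = 1:
  J = ∮_{|z|=1} 1/(13 + 12*(z + 1/z)/2) · dz/(iz) = (2/i) ∮_{|z|=1} dz/(12*z^2 + 26*z + 12).
The roots of 12*z^2 + 26*z + 12 are z = (-13 ± sqrt(13^2 - 12^2))/12, with sqrt(25) = 5; their product is 1, so only z₊ = -2/3 lies inside the unit circle (z₋ = -3/2 lies outside).
z₊ is a simple zero of q(z) = 12*z^2 + 26*z + 12, so Res(1/q, z₊) = 1/q'(z₊) with q'(z) = 24*z + 26; and q'(z₊) = 12*(z₊ - z₋) = 10.
Therefore J = (2/i) · 2πi · 1/(10) = 2*pi/(5) = 2*pi/5

Final answer: 2*pi/5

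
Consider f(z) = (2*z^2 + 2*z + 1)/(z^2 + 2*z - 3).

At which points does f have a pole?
The singularities of f are the zeros of the denominator. Factoring,
  z^2 + 2*z - 3 = (z + 3)*(z - 1)
so the candidates are z = -3, z = 1.

Check the numerator P(z) = 2*z^2 + 2*z + 1 at each one:
  P(-3) = 13 ≠ 0, so z = -3 is a (simple) pole.
  P(1) = 5 ≠ 0, so z = 1 is a (simple) pole.

Poles of f: {-3, 1}

Final answer: {-3, 1}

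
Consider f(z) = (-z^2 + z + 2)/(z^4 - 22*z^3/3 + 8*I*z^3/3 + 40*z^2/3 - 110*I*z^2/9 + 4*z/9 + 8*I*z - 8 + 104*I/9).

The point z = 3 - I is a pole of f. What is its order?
2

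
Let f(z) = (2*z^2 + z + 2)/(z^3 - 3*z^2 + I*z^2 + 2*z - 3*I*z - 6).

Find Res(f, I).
Write f(z) = P(z)/Q(z) with P(z) = 2*z^2 + z + 2 and Q(z) = z^3 - 3*z^2 + I*z^2 + 2*z - 3*I*z - 6.
The denominator factors as Q(z) = (z - 3)*(z - I)*(z + 2*I), so z = I is a simple zero of Q and P is analytic there; z = I is therefore a simple pole and
  Res(f, z₀) = P(z₀)/Q'(z₀).

Q'(z) = 3*z^2 - 6*z + 2*I*z + 2 - 3*I, so Q'(I) = -3 - 9*I.
P(I) = I.

Res(f, I) = (I)/(-3 - 9*I) = -1/10 - I/30

Final answer: -1/10 - I/30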